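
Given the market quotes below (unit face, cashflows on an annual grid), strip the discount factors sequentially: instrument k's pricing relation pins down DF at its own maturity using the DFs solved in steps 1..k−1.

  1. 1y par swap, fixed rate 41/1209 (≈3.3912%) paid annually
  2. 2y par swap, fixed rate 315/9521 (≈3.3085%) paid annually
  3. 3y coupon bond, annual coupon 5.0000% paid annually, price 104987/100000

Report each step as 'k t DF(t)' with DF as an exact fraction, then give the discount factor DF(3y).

1 1 1209/1250
2 2 937/1000
3 3 2273/2500
DF(3y) = 2273/2500 ≈ 0.909200

step 1 [1y] swap r/1=41/1209: DF=(1 − 41/1209·(0))/(1+41/1209) = 1209/1250 ≈ 0.967200
step 2 [2y] swap r/1=315/9521: DF=(1 − 315/9521·(0.967200))/(1+315/9521) = 937/1000 ≈ 0.937000
step 3 [3y] bond c/1=1/20: DF=(104987/100000 − 1/20·(0.967200+0.937000))/(1+1/20) = 2273/2500 ≈ 0.909200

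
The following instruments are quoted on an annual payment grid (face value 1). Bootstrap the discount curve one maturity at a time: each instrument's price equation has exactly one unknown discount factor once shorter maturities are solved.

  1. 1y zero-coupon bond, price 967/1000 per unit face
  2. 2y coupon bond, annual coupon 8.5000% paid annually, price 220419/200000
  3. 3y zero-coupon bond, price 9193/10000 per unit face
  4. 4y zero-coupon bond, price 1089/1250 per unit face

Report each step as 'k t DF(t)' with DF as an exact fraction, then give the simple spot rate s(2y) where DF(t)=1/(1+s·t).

step 1 [1y] zero: DF = P = 967/1000 ≈ 0.967000
step 2 [2y] bond c/1=17/200: DF=(220419/200000 − 17/200·(0.967000))/(1+17/200) = 47/50 ≈ 0.940000
step 3 [3y] zero: DF = P = 9193/10000 ≈ 0.919300
step 4 [4y] zero: DF = P = 1089/1250 ≈ 0.871200

1 1 967/1000
2 2 47/50
3 3 9193/10000
4 4 1089/1250
s(2y) = (1/(47/50) − 1)/(2) = 3/94 ≈ 3.1915%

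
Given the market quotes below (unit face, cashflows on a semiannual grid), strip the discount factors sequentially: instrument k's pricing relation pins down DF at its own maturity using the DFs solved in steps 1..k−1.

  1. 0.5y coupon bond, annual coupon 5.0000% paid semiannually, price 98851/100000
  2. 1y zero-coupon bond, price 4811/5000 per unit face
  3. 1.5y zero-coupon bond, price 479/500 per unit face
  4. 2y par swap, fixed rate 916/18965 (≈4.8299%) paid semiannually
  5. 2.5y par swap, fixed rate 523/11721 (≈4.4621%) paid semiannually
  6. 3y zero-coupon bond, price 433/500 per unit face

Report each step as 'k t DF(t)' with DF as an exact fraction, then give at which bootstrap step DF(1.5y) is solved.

1 1/2 2411/2500
2 1 4811/5000
3 3/2 479/500
4 2 2271/2500
5 5/2 4477/5000
6 3 433/500
DF(1.5y) is solved at step 3

step 1 [0.5y] bond c/2=1/40: DF=(98851/100000 − 1/40·(0))/(1+1/40) = 2411/2500 ≈ 0.964400
step 2 [1y] zero: DF = P = 4811/5000 ≈ 0.962200
step 3 [1.5y] zero: DF = P = 479/500 ≈ 0.958000
step 4 [2y] swap r/2=458/18965: DF=(1 − 458/18965·(0.964400+0.962200+0.958000))/(1+458/18965) = 2271/2500 ≈ 0.908400
step 5 [2.5y] swap r/2=523/23442: DF=(1 − 523/23442·(0.964400+0.962200+0.958000+0.908400))/(1+523/23442) = 4477/5000 ≈ 0.895400
step 6 [3y] zero: DF = P = 433/500 ≈ 0.866000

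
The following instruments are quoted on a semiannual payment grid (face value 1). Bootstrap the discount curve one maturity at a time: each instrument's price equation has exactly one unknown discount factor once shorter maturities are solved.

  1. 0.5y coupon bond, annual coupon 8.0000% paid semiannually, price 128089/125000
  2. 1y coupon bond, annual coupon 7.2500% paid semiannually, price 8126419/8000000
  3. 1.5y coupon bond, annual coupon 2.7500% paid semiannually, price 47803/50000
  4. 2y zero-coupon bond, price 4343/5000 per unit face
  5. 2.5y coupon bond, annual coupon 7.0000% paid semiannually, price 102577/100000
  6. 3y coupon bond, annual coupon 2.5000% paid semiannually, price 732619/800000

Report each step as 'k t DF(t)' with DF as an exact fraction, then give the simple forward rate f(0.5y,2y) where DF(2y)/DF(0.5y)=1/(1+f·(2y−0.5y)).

1 1/2 9853/10000
2 1 4729/5000
3 3/2 9169/10000
4 2 4343/5000
5 5/2 4327/5000
6 3 8479/10000
f(0.5y,2y) = ((9853/10000)/(4343/5000) − 1)/(3/2) = 389/4343 ≈ 8.9569%

step 1 [0.5y] bond c/2=1/25: DF=(128089/125000 − 1/25·(0))/(1+1/25) = 9853/10000 ≈ 0.985300
step 2 [1y] bond c/2=29/800: DF=(8126419/8000000 − 29/800·(0.985300))/(1+29/800) = 4729/5000 ≈ 0.945800
step 3 [1.5y] bond c/2=11/800: DF=(47803/50000 − 11/800·(0.985300+0.945800))/(1+11/800) = 9169/10000 ≈ 0.916900
step 4 [2y] zero: DF = P = 4343/5000 ≈ 0.868600
step 5 [2.5y] bond c/2=7/200: DF=(102577/100000 − 7/200·(0.985300+0.945800+0.916900+0.868600))/(1+7/200) = 4327/5000 ≈ 0.865400
step 6 [3y] bond c/2=1/80: DF=(732619/800000 − 1/80·(0.985300+0.945800+0.916900+0.868600+0.865400))/(1+1/80) = 8479/10000 ≈ 0.847900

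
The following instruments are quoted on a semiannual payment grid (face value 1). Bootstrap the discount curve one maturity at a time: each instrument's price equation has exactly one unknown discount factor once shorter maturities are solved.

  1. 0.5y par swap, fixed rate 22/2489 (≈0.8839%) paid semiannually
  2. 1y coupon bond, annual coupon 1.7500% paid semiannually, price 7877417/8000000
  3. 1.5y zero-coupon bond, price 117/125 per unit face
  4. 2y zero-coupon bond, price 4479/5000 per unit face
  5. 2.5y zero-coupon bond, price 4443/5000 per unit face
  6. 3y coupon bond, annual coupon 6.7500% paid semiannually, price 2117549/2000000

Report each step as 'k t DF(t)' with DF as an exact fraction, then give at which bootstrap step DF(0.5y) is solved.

1 1/2 2489/2500
2 1 387/400
3 3/2 117/125
4 2 4479/5000
5 5/2 4443/5000
6 3 8713/10000
DF(0.5y) is solved at step 1

step 1 [0.5y] swap r/2=11/2489: DF=(1 − 11/2489·(0))/(1+11/2489) = 2489/2500 ≈ 0.995600
step 2 [1y] bond c/2=7/800: DF=(7877417/8000000 − 7/800·(0.995600))/(1+7/800) = 387/400 ≈ 0.967500
step 3 [1.5y] zero: DF = P = 117/125 ≈ 0.936000
step 4 [2y] zero: DF = P = 4479/5000 ≈ 0.895800
step 5 [2.5y] zero: DF = P = 4443/5000 ≈ 0.888600
step 6 [3y] bond c/2=27/800: DF=(2117549/2000000 − 27/800·(0.995600+0.967500+0.936000+0.895800+0.888600))/(1+27/800) = 8713/10000 ≈ 0.871300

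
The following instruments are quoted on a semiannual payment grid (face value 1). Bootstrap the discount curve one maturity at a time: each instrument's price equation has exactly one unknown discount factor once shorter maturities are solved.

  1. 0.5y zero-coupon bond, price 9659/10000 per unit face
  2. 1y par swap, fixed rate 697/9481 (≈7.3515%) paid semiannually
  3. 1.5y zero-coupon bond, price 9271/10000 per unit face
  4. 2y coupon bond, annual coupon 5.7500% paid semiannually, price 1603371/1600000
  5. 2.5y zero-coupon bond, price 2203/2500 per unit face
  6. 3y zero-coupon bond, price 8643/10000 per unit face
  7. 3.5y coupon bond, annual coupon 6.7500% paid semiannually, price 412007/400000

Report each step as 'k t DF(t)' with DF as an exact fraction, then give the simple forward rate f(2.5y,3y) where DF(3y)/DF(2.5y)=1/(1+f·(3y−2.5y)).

step 1 [0.5y] zero: DF = P = 9659/10000 ≈ 0.965900
step 2 [1y] swap r/2=697/18962: DF=(1 − 697/18962·(0.965900))/(1+697/18962) = 9303/10000 ≈ 0.930300
step 3 [1.5y] zero: DF = P = 9271/10000 ≈ 0.927100
step 4 [2y] bond c/2=23/800: DF=(1603371/1600000 − 23/800·(0.965900+0.930300+0.927100))/(1+23/800) = 1119/1250 ≈ 0.895200
step 5 [2.5y] zero: DF = P = 2203/2500 ≈ 0.881200
step 6 [3y] zero: DF = P = 8643/10000 ≈ 0.864300
step 7 [3.5y] bond c/2=27/800: DF=(412007/400000 − 27/800·(0.965900+0.930300+0.927100+0.895200+0.881200+0.864300))/(1+27/800) = 409/500 ≈ 0.818000

1 1/2 9659/10000
2 1 9303/10000
3 3/2 9271/10000
4 2 1119/1250
5 5/2 2203/2500
6 3 8643/10000
7 7/2 409/500
f(2.5y,3y) = ((2203/2500)/(8643/10000) − 1)/(1/2) = 338/8643 ≈ 3.9107%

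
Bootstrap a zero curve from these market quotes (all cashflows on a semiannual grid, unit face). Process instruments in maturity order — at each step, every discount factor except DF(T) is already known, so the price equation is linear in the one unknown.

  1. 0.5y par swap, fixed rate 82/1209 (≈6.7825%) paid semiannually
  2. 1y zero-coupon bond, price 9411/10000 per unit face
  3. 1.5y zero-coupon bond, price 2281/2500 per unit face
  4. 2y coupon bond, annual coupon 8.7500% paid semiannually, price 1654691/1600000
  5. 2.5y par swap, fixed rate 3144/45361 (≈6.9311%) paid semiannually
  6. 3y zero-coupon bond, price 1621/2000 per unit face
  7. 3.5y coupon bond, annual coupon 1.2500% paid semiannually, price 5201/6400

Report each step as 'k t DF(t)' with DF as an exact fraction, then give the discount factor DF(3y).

1 1/2 1209/1250
2 1 9411/10000
3 3/2 2281/2500
4 2 4363/5000
5 5/2 2107/2500
6 3 1621/2000
7 7/2 484/625
DF(3y) = 1621/2000 ≈ 0.810500

step 1 [0.5y] swap r/2=41/1209: DF=(1 − 41/1209·(0))/(1+41/1209) = 1209/1250 ≈ 0.967200
step 2 [1y] zero: DF = P = 9411/10000 ≈ 0.941100
step 3 [1.5y] zero: DF = P = 2281/2500 ≈ 0.912400
step 4 [2y] bond c/2=7/160: DF=(1654691/1600000 − 7/160·(0.967200+0.941100+0.912400))/(1+7/160) = 4363/5000 ≈ 0.872600
step 5 [2.5y] swap r/2=1572/45361: DF=(1 − 1572/45361·(0.967200+0.941100+0.912400+0.872600))/(1+1572/45361) = 2107/2500 ≈ 0.842800
step 6 [3y] zero: DF = P = 1621/2000 ≈ 0.810500
step 7 [3.5y] bond c/2=1/160: DF=(5201/6400 − 1/160·(0.967200+0.941100+0.912400+0.872600+0.842800+0.810500))/(1+1/160) = 484/625 ≈ 0.774400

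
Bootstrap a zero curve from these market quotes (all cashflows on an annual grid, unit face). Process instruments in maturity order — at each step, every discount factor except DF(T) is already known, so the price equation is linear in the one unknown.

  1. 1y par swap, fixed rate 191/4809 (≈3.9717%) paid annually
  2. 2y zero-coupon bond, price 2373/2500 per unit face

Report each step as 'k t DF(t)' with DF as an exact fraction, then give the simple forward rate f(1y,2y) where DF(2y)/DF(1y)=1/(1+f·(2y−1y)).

1 1 4809/5000
2 2 2373/2500
f(1y,2y) = ((4809/5000)/(2373/2500) − 1)/(1) = 3/226 ≈ 1.3274%

step 1 [1y] swap r/1=191/4809: DF=(1 − 191/4809·(0))/(1+191/4809) = 4809/5000 ≈ 0.961800
step 2 [2y] zero: DF = P = 2373/2500 ≈ 0.949200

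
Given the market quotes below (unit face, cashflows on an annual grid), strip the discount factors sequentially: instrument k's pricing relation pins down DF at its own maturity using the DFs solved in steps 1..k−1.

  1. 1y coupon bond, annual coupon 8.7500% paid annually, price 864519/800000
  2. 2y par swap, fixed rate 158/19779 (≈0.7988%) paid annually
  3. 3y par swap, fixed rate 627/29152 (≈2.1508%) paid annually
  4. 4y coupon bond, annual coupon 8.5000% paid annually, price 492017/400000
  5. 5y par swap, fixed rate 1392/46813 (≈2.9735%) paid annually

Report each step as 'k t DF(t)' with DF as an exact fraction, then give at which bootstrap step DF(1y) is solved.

1 1 9937/10000
2 2 4921/5000
3 3 9373/10000
4 4 9053/10000
5 5 538/625
DF(1y) is solved at step 1

step 1 [1y] bond c/1=7/80: DF=(864519/800000 − 7/80·(0))/(1+7/80) = 9937/10000 ≈ 0.993700
step 2 [2y] swap r/1=158/19779: DF=(1 − 158/19779·(0.993700))/(1+158/19779) = 4921/5000 ≈ 0.984200
step 3 [3y] swap r/1=627/29152: DF=(1 − 627/29152·(0.993700+0.984200))/(1+627/29152) = 9373/10000 ≈ 0.937300
step 4 [4y] bond c/1=17/200: DF=(492017/400000 − 17/200·(0.993700+0.984200+0.937300))/(1+17/200) = 9053/10000 ≈ 0.905300
step 5 [5y] swap r/1=1392/46813: DF=(1 − 1392/46813·(0.993700+0.984200+0.937300+0.905300))/(1+1392/46813) = 538/625 ≈ 0.860800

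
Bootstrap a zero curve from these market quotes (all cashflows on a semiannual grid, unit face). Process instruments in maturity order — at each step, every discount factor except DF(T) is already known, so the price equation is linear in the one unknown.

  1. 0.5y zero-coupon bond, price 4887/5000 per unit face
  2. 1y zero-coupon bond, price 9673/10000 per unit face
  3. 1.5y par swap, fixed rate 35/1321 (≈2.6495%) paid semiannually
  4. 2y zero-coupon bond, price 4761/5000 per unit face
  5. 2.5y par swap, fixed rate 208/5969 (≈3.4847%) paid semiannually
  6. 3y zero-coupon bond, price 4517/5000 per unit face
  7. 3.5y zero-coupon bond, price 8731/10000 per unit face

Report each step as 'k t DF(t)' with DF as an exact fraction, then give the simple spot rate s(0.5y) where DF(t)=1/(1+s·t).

step 1 [0.5y] zero: DF = P = 4887/5000 ≈ 0.977400
step 2 [1y] zero: DF = P = 9673/10000 ≈ 0.967300
step 3 [1.5y] swap r/2=35/2642: DF=(1 − 35/2642·(0.977400+0.967300))/(1+35/2642) = 1923/2000 ≈ 0.961500
step 4 [2y] zero: DF = P = 4761/5000 ≈ 0.952200
step 5 [2.5y] swap r/2=104/5969: DF=(1 − 104/5969·(0.977400+0.967300+0.961500+0.952200))/(1+104/5969) = 573/625 ≈ 0.916800
step 6 [3y] zero: DF = P = 4517/5000 ≈ 0.903400
step 7 [3.5y] zero: DF = P = 8731/10000 ≈ 0.873100

1 1/2 4887/5000
2 1 9673/10000
3 3/2 1923/2000
4 2 4761/5000
5 5/2 573/625
6 3 4517/5000
7 7/2 8731/10000
s(0.5y) = (1/(4887/5000) − 1)/(1/2) = 226/4887 ≈ 4.6245%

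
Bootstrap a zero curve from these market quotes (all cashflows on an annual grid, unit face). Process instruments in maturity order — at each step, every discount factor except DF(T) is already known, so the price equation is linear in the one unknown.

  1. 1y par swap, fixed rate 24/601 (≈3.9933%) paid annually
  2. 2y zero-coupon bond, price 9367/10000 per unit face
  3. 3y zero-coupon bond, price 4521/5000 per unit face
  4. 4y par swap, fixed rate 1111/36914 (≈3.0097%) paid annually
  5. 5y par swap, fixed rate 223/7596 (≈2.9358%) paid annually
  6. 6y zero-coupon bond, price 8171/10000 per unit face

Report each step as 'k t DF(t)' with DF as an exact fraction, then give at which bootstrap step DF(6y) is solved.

1 1 601/625
2 2 9367/10000
3 3 4521/5000
4 4 8889/10000
5 5 4331/5000
6 6 8171/10000
DF(6y) is solved at step 6

step 1 [1y] swap r/1=24/601: DF=(1 − 24/601·(0))/(1+24/601) = 601/625 ≈ 0.961600
step 2 [2y] zero: DF = P = 9367/10000 ≈ 0.936700
step 3 [3y] zero: DF = P = 4521/5000 ≈ 0.904200
step 4 [4y] swap r/1=1111/36914: DF=(1 − 1111/36914·(0.961600+0.936700+0.904200))/(1+1111/36914) = 8889/10000 ≈ 0.888900
step 5 [5y] swap r/1=223/7596: DF=(1 − 223/7596·(0.961600+0.936700+0.904200+0.888900))/(1+223/7596) = 4331/5000 ≈ 0.866200
step 6 [6y] zero: DF = P = 8171/10000 ≈ 0.817100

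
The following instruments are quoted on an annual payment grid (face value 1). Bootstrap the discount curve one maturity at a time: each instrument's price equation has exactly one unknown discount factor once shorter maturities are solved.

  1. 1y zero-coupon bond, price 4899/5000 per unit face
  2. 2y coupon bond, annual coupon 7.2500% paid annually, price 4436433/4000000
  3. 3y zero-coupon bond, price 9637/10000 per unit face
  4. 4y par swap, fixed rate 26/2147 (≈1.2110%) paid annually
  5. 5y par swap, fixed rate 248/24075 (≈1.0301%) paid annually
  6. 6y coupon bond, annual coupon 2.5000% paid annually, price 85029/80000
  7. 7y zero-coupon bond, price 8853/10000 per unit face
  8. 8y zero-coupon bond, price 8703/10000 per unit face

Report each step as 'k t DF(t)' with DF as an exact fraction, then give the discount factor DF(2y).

step 1 [1y] zero: DF = P = 4899/5000 ≈ 0.979800
step 2 [2y] bond c/1=29/400: DF=(4436433/4000000 − 29/400·(0.979800))/(1+29/400) = 9679/10000 ≈ 0.967900
step 3 [3y] zero: DF = P = 9637/10000 ≈ 0.963700
step 4 [4y] swap r/1=26/2147: DF=(1 − 26/2147·(0.979800+0.967900+0.963700))/(1+26/2147) = 2383/2500 ≈ 0.953200
step 5 [5y] swap r/1=248/24075: DF=(1 − 248/24075·(0.979800+0.967900+0.963700+0.953200))/(1+248/24075) = 594/625 ≈ 0.950400
step 6 [6y] bond c/1=1/40: DF=(85029/80000 − 1/40·(0.979800+0.967900+0.963700+0.953200+0.950400))/(1+1/40) = 1839/2000 ≈ 0.919500
step 7 [7y] zero: DF = P = 8853/10000 ≈ 0.885300
step 8 [8y] zero: DF = P = 8703/10000 ≈ 0.870300

1 1 4899/5000
2 2 9679/10000
3 3 9637/10000
4 4 2383/2500
5 5 594/625
6 6 1839/2000
7 7 8853/10000
8 8 8703/10000
DF(2y) = 9679/10000 ≈ 0.967900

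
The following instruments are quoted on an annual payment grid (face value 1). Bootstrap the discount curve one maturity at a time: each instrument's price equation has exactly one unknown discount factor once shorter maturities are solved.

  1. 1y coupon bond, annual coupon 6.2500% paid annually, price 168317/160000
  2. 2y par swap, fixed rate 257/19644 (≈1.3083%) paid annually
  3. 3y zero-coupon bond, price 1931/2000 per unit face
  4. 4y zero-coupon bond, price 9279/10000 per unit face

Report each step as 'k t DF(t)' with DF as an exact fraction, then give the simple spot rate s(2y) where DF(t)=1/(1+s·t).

1 1 9901/10000
2 2 9743/10000
3 3 1931/2000
4 4 9279/10000
s(2y) = (1/(9743/10000) − 1)/(2) = 257/19486 ≈ 1.3189%

step 1 [1y] bond c/1=1/16: DF=(168317/160000 − 1/16·(0))/(1+1/16) = 9901/10000 ≈ 0.990100
step 2 [2y] swap r/1=257/19644: DF=(1 − 257/19644·(0.990100))/(1+257/19644) = 9743/10000 ≈ 0.974300
step 3 [3y] zero: DF = P = 1931/2000 ≈ 0.965500
step 4 [4y] zero: DF = P = 9279/10000 ≈ 0.927900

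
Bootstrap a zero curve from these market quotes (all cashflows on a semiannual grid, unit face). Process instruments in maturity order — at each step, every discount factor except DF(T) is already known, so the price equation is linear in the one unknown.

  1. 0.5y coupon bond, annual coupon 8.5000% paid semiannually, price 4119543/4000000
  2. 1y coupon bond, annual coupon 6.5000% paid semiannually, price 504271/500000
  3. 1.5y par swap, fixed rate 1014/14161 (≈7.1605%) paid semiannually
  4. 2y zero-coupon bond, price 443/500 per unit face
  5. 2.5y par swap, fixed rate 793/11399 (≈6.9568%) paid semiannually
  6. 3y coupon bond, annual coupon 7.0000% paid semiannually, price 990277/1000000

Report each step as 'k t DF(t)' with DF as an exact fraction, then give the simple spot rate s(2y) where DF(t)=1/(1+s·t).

step 1 [0.5y] bond c/2=17/400: DF=(4119543/4000000 − 17/400·(0))/(1+17/400) = 9879/10000 ≈ 0.987900
step 2 [1y] bond c/2=13/400: DF=(504271/500000 − 13/400·(0.987900))/(1+13/400) = 9457/10000 ≈ 0.945700
step 3 [1.5y] swap r/2=507/14161: DF=(1 − 507/14161·(0.987900+0.945700))/(1+507/14161) = 4493/5000 ≈ 0.898600
step 4 [2y] zero: DF = P = 443/500 ≈ 0.886000
step 5 [2.5y] swap r/2=793/22798: DF=(1 − 793/22798·(0.987900+0.945700+0.898600+0.886000))/(1+793/22798) = 4207/5000 ≈ 0.841400
step 6 [3y] bond c/2=7/200: DF=(990277/1000000 − 7/200·(0.987900+0.945700+0.898600+0.886000+0.841400))/(1+7/200) = 4013/5000 ≈ 0.802600

1 1/2 9879/10000
2 1 9457/10000
3 3/2 4493/5000
4 2 443/500
5 5/2 4207/5000
6 3 4013/5000
s(2y) = (1/(443/500) − 1)/(2) = 57/886 ≈ 6.4334%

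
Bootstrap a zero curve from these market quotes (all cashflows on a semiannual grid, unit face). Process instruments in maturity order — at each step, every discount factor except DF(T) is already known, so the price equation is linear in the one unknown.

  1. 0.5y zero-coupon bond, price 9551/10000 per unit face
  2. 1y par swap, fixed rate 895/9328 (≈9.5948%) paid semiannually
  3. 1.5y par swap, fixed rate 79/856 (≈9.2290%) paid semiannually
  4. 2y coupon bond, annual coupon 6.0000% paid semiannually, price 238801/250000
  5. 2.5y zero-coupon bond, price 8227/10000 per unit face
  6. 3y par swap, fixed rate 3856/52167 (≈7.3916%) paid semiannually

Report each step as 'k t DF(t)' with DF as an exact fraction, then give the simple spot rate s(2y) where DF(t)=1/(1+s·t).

1 1/2 9551/10000
2 1 1821/2000
3 3/2 546/625
4 2 2119/2500
5 5/2 8227/10000
6 3 1009/1250
s(2y) = (1/(2119/2500) − 1)/(2) = 381/4238 ≈ 8.9901%

step 1 [0.5y] zero: DF = P = 9551/10000 ≈ 0.955100
step 2 [1y] swap r/2=895/18656: DF=(1 − 895/18656·(0.955100))/(1+895/18656) = 1821/2000 ≈ 0.910500
step 3 [1.5y] swap r/2=79/1712: DF=(1 − 79/1712·(0.955100+0.910500))/(1+79/1712) = 546/625 ≈ 0.873600
step 4 [2y] bond c/2=3/100: DF=(238801/250000 − 3/100·(0.955100+0.910500+0.873600))/(1+3/100) = 2119/2500 ≈ 0.847600
step 5 [2.5y] zero: DF = P = 8227/10000 ≈ 0.822700
step 6 [3y] swap r/2=1928/52167: DF=(1 − 1928/52167·(0.955100+0.910500+0.873600+0.847600+0.822700))/(1+1928/52167) = 1009/1250 ≈ 0.807200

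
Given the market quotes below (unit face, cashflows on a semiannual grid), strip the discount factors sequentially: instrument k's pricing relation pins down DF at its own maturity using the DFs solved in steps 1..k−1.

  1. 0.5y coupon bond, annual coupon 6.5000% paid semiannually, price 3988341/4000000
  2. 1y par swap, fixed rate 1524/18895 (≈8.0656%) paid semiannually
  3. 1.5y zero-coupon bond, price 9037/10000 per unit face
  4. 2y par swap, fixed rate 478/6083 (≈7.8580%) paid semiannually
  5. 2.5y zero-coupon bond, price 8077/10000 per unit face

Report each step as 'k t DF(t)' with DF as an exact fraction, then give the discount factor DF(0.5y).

1 1/2 9657/10000
2 1 4619/5000
3 3/2 9037/10000
4 2 4283/5000
5 5/2 8077/10000
DF(0.5y) = 9657/10000 ≈ 0.965700

step 1 [0.5y] bond c/2=13/400: DF=(3988341/4000000 − 13/400·(0))/(1+13/400) = 9657/10000 ≈ 0.965700
step 2 [1y] swap r/2=762/18895: DF=(1 − 762/18895·(0.965700))/(1+762/18895) = 4619/5000 ≈ 0.923800
step 3 [1.5y] zero: DF = P = 9037/10000 ≈ 0.903700
step 4 [2y] swap r/2=239/6083: DF=(1 − 239/6083·(0.965700+0.923800+0.903700))/(1+239/6083) = 4283/5000 ≈ 0.856600
step 5 [2.5y] zero: DF = P = 8077/10000 ≈ 0.807700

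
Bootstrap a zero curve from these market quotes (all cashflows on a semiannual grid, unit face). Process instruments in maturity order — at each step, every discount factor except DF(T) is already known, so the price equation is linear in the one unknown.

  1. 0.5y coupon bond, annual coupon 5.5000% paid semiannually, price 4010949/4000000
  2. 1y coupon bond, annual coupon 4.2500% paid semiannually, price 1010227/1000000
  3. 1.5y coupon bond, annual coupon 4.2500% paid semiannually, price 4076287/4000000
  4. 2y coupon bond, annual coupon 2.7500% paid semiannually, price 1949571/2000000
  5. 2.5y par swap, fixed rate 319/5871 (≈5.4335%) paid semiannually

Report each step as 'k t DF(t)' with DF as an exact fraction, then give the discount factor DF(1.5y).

1 1/2 9759/10000
2 1 9689/10000
3 3/2 4787/5000
4 2 4611/5000
5 5/2 2181/2500
DF(1.5y) = 4787/5000 ≈ 0.957400

step 1 [0.5y] bond c/2=11/400: DF=(4010949/4000000 − 11/400·(0))/(1+11/400) = 9759/10000 ≈ 0.975900
step 2 [1y] bond c/2=17/800: DF=(1010227/1000000 − 17/800·(0.975900))/(1+17/800) = 9689/10000 ≈ 0.968900
step 3 [1.5y] bond c/2=17/800: DF=(4076287/4000000 − 17/800·(0.975900+0.968900))/(1+17/800) = 4787/5000 ≈ 0.957400
step 4 [2y] bond c/2=11/800: DF=(1949571/2000000 − 11/800·(0.975900+0.968900+0.957400))/(1+11/800) = 4611/5000 ≈ 0.922200
step 5 [2.5y] swap r/2=319/11742: DF=(1 − 319/11742·(0.975900+0.968900+0.957400+0.922200))/(1+319/11742) = 2181/2500 ≈ 0.872400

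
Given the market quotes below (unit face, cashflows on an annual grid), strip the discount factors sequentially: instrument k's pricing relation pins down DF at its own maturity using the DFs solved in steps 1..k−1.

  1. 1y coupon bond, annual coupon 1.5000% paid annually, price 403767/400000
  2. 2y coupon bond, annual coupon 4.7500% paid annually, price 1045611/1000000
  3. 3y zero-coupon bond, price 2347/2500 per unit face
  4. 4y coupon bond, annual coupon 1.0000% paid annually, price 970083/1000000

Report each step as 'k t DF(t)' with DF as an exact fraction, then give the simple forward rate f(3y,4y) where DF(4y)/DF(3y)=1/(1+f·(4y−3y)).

1 1 1989/2000
2 2 9531/10000
3 3 2347/2500
4 4 9319/10000
f(3y,4y) = ((2347/2500)/(9319/10000) − 1)/(1) = 69/9319 ≈ 0.7404%

step 1 [1y] bond c/1=3/200: DF=(403767/400000 − 3/200·(0))/(1+3/200) = 1989/2000 ≈ 0.994500
step 2 [2y] bond c/1=19/400: DF=(1045611/1000000 − 19/400·(0.994500))/(1+19/400) = 9531/10000 ≈ 0.953100
step 3 [3y] zero: DF = P = 2347/2500 ≈ 0.938800
step 4 [4y] bond c/1=1/100: DF=(970083/1000000 − 1/100·(0.994500+0.953100+0.938800))/(1+1/100) = 9319/10000 ≈ 0.931900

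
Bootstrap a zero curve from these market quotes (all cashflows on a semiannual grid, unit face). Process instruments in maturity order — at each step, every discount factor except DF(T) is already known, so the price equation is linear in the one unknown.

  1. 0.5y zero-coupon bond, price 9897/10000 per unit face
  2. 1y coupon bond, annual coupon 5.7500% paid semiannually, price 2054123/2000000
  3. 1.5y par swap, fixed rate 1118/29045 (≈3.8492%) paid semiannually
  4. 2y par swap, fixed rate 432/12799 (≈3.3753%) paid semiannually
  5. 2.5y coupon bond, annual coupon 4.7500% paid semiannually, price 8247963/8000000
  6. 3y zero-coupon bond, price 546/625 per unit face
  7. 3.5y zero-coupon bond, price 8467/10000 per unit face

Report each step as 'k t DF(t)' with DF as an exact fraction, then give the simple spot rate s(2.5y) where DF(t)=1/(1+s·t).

step 1 [0.5y] zero: DF = P = 9897/10000 ≈ 0.989700
step 2 [1y] bond c/2=23/800: DF=(2054123/2000000 − 23/800·(0.989700))/(1+23/800) = 9707/10000 ≈ 0.970700
step 3 [1.5y] swap r/2=559/29045: DF=(1 − 559/29045·(0.989700+0.970700))/(1+559/29045) = 9441/10000 ≈ 0.944100
step 4 [2y] swap r/2=216/12799: DF=(1 − 216/12799·(0.989700+0.970700+0.944100))/(1+216/12799) = 1169/1250 ≈ 0.935200
step 5 [2.5y] bond c/2=19/800: DF=(8247963/8000000 − 19/800·(0.989700+0.970700+0.944100+0.935200))/(1+19/800) = 459/500 ≈ 0.918000
step 6 [3y] zero: DF = P = 546/625 ≈ 0.873600
step 7 [3.5y] zero: DF = P = 8467/10000 ≈ 0.846700

1 1/2 9897/10000
2 1 9707/10000
3 3/2 9441/10000
4 2 1169/1250
5 5/2 459/500
6 3 546/625
7 7/2 8467/10000
s(2.5y) = (1/(459/500) − 1)/(5/2) = 82/2295 ≈ 3.5730%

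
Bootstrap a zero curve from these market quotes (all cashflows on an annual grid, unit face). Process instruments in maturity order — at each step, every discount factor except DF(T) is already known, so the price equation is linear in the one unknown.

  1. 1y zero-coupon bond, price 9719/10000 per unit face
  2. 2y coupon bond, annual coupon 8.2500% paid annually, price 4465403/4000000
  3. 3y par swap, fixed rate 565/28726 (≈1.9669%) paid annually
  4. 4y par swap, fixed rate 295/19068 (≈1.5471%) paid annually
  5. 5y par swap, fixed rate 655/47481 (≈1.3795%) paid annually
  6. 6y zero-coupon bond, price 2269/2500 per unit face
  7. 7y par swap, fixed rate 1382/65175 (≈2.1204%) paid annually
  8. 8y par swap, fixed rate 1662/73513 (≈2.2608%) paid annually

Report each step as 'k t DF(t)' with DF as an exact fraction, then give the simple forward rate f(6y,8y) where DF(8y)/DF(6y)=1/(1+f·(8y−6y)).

step 1 [1y] zero: DF = P = 9719/10000 ≈ 0.971900
step 2 [2y] bond c/1=33/400: DF=(4465403/4000000 − 33/400·(0.971900))/(1+33/400) = 2393/2500 ≈ 0.957200
step 3 [3y] swap r/1=565/28726: DF=(1 − 565/28726·(0.971900+0.957200))/(1+565/28726) = 1887/2000 ≈ 0.943500
step 4 [4y] swap r/1=295/19068: DF=(1 − 295/19068·(0.971900+0.957200+0.943500))/(1+295/19068) = 941/1000 ≈ 0.941000
step 5 [5y] swap r/1=655/47481: DF=(1 − 655/47481·(0.971900+0.957200+0.943500+0.941000))/(1+655/47481) = 1869/2000 ≈ 0.934500
step 6 [6y] zero: DF = P = 2269/2500 ≈ 0.907600
step 7 [7y] swap r/1=1382/65175: DF=(1 − 1382/65175·(0.971900+0.957200+0.943500+0.941000+0.934500+0.907600))/(1+1382/65175) = 4309/5000 ≈ 0.861800
step 8 [8y] swap r/1=1662/73513: DF=(1 − 1662/73513·(0.971900+0.957200+0.943500+0.941000+0.934500+0.907600+0.861800))/(1+1662/73513) = 4169/5000 ≈ 0.833800

1 1 9719/10000
2 2 2393/2500
3 3 1887/2000
4 4 941/1000
5 5 1869/2000
6 6 2269/2500
7 7 4309/5000
8 8 4169/5000
f(6y,8y) = ((2269/2500)/(4169/5000) − 1)/(2) = 369/8338 ≈ 4.4255%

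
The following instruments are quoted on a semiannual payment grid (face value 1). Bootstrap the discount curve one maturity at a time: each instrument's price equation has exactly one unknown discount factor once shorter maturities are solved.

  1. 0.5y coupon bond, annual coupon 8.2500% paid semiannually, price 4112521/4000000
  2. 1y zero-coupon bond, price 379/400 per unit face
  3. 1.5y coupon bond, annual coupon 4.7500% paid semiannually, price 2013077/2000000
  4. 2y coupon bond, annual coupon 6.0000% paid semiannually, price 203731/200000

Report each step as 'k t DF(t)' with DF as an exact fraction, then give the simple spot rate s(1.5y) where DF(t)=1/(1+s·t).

1 1/2 4937/5000
2 1 379/400
3 3/2 9383/10000
4 2 9053/10000
s(1.5y) = (1/(9383/10000) − 1)/(3/2) = 1234/28149 ≈ 4.3838%

step 1 [0.5y] bond c/2=33/800: DF=(4112521/4000000 − 33/800·(0))/(1+33/800) = 4937/5000 ≈ 0.987400
step 2 [1y] zero: DF = P = 379/400 ≈ 0.947500
step 3 [1.5y] bond c/2=19/800: DF=(2013077/2000000 − 19/800·(0.987400+0.947500))/(1+19/800) = 9383/10000 ≈ 0.938300
step 4 [2y] bond c/2=3/100: DF=(203731/200000 − 3/100·(0.987400+0.947500+0.938300))/(1+3/100) = 9053/10000 ≈ 0.905300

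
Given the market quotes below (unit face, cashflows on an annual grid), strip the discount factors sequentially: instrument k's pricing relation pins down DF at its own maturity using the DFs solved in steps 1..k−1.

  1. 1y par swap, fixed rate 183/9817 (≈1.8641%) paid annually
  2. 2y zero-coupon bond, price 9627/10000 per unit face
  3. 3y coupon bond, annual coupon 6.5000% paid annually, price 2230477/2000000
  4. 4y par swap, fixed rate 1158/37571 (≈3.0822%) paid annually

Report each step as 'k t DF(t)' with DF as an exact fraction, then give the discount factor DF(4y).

1 1 9817/10000
2 2 9627/10000
3 3 1857/2000
4 4 4421/5000
DF(4y) = 4421/5000 ≈ 0.884200

step 1 [1y] swap r/1=183/9817: DF=(1 − 183/9817·(0))/(1+183/9817) = 9817/10000 ≈ 0.981700
step 2 [2y] zero: DF = P = 9627/10000 ≈ 0.962700
step 3 [3y] bond c/1=13/200: DF=(2230477/2000000 − 13/200·(0.981700+0.962700))/(1+13/200) = 1857/2000 ≈ 0.928500
step 4 [4y] swap r/1=1158/37571: DF=(1 − 1158/37571·(0.981700+0.962700+0.928500))/(1+1158/37571) = 4421/5000 ≈ 0.884200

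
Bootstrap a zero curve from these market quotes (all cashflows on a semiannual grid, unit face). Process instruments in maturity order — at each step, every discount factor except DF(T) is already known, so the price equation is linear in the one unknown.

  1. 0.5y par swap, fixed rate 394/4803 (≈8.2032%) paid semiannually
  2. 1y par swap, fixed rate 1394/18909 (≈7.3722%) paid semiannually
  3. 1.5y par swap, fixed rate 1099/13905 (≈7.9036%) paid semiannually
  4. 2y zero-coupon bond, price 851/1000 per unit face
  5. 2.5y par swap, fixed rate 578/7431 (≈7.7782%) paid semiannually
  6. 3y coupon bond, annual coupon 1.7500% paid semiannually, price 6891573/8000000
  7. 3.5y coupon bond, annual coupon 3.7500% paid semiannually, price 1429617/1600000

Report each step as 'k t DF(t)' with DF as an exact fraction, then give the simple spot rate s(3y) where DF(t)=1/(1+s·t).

1 1/2 4803/5000
2 1 9303/10000
3 3/2 8901/10000
4 2 851/1000
5 5/2 4133/5000
6 3 8153/10000
7 7/2 39/50
s(3y) = (1/(8153/10000) − 1)/(3) = 1847/24459 ≈ 7.5514%

step 1 [0.5y] swap r/2=197/4803: DF=(1 − 197/4803·(0))/(1+197/4803) = 4803/5000 ≈ 0.960600
step 2 [1y] swap r/2=697/18909: DF=(1 − 697/18909·(0.960600))/(1+697/18909) = 9303/10000 ≈ 0.930300
step 3 [1.5y] swap r/2=1099/27810: DF=(1 − 1099/27810·(0.960600+0.930300))/(1+1099/27810) = 8901/10000 ≈ 0.890100
step 4 [2y] zero: DF = P = 851/1000 ≈ 0.851000
step 5 [2.5y] swap r/2=289/7431: DF=(1 − 289/7431·(0.960600+0.930300+0.890100+0.851000))/(1+289/7431) = 4133/5000 ≈ 0.826600
step 6 [3y] bond c/2=7/800: DF=(6891573/8000000 − 7/800·(0.960600+0.930300+0.890100+0.851000+0.826600))/(1+7/800) = 8153/10000 ≈ 0.815300
step 7 [3.5y] bond c/2=3/160: DF=(1429617/1600000 − 3/160·(0.960600+0.930300+0.890100+0.851000+0.826600+0.815300))/(1+3/160) = 39/50 ≈ 0.780000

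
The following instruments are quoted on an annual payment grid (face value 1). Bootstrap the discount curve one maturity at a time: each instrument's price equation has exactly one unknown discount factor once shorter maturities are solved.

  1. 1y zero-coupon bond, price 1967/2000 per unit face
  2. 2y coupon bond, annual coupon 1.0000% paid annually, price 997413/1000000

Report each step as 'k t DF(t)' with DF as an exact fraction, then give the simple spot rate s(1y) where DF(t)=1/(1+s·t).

step 1 [1y] zero: DF = P = 1967/2000 ≈ 0.983500
step 2 [2y] bond c/1=1/100: DF=(997413/1000000 − 1/100·(0.983500))/(1+1/100) = 4889/5000 ≈ 0.977800

1 1 1967/2000
2 2 4889/5000
s(1y) = (1/(1967/2000) − 1)/(1) = 33/1967 ≈ 1.6777%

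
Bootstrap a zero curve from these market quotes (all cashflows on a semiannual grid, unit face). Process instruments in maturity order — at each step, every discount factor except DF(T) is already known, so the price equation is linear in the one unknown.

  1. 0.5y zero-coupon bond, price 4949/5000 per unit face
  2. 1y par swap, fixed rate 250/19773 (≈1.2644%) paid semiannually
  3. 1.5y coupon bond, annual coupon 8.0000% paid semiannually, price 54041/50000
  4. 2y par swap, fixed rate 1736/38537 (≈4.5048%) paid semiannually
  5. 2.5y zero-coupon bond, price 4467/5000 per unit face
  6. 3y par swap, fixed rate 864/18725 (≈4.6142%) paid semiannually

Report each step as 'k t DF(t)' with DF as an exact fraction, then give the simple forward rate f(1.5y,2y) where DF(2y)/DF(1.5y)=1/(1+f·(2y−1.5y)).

step 1 [0.5y] zero: DF = P = 4949/5000 ≈ 0.989800
step 2 [1y] swap r/2=125/19773: DF=(1 − 125/19773·(0.989800))/(1+125/19773) = 79/80 ≈ 0.987500
step 3 [1.5y] bond c/2=1/25: DF=(54041/50000 − 1/25·(0.989800+0.987500))/(1+1/25) = 602/625 ≈ 0.963200
step 4 [2y] swap r/2=868/38537: DF=(1 − 868/38537·(0.989800+0.987500+0.963200))/(1+868/38537) = 2283/2500 ≈ 0.913200
step 5 [2.5y] zero: DF = P = 4467/5000 ≈ 0.893400
step 6 [3y] swap r/2=432/18725: DF=(1 − 432/18725·(0.989800+0.987500+0.963200+0.913200+0.893400))/(1+432/18725) = 544/625 ≈ 0.870400

1 1/2 4949/5000
2 1 79/80
3 3/2 602/625
4 2 2283/2500
5 5/2 4467/5000
6 3 544/625
f(1.5y,2y) = ((602/625)/(2283/2500) − 1)/(1/2) = 250/2283 ≈ 10.9505%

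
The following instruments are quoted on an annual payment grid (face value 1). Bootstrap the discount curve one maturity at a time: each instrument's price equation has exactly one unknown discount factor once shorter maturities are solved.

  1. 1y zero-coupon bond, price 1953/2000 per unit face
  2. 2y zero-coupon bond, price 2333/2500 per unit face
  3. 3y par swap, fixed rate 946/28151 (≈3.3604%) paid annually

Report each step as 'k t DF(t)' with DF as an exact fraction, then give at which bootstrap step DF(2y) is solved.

step 1 [1y] zero: DF = P = 1953/2000 ≈ 0.976500
step 2 [2y] zero: DF = P = 2333/2500 ≈ 0.933200
step 3 [3y] swap r/1=946/28151: DF=(1 − 946/28151·(0.976500+0.933200))/(1+946/28151) = 4527/5000 ≈ 0.905400

1 1 1953/2000
2 2 2333/2500
3 3 4527/5000
DF(2y) is solved at step 2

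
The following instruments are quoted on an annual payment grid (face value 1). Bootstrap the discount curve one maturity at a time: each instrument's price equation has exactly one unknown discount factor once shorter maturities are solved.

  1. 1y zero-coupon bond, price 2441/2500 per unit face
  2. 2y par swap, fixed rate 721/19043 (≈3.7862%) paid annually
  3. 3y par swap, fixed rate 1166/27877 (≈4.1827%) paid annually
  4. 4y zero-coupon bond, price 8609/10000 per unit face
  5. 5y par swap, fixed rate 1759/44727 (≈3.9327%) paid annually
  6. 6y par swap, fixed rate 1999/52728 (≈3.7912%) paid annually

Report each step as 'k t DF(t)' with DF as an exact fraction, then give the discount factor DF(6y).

step 1 [1y] zero: DF = P = 2441/2500 ≈ 0.976400
step 2 [2y] swap r/1=721/19043: DF=(1 − 721/19043·(0.976400))/(1+721/19043) = 9279/10000 ≈ 0.927900
step 3 [3y] swap r/1=1166/27877: DF=(1 − 1166/27877·(0.976400+0.927900))/(1+1166/27877) = 4417/5000 ≈ 0.883400
step 4 [4y] zero: DF = P = 8609/10000 ≈ 0.860900
step 5 [5y] swap r/1=1759/44727: DF=(1 − 1759/44727·(0.976400+0.927900+0.883400+0.860900))/(1+1759/44727) = 8241/10000 ≈ 0.824100
step 6 [6y] swap r/1=1999/52728: DF=(1 − 1999/52728·(0.976400+0.927900+0.883400+0.860900+0.824100))/(1+1999/52728) = 8001/10000 ≈ 0.800100

1 1 2441/2500
2 2 9279/10000
3 3 4417/5000
4 4 8609/10000
5 5 8241/10000
6 6 8001/10000
DF(6y) = 8001/10000 ≈ 0.800100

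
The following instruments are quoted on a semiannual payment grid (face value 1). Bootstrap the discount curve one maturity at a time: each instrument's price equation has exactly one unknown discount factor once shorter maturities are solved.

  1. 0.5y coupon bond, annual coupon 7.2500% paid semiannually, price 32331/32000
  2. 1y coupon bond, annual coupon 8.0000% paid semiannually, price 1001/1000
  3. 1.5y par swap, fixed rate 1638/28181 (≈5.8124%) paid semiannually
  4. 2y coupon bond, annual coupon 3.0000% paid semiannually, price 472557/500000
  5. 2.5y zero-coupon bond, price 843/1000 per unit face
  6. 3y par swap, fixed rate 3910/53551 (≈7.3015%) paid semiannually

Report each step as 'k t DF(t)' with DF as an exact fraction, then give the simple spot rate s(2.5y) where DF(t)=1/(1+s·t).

1 1/2 39/40
2 1 37/40
3 3/2 9181/10000
4 2 1779/2000
5 5/2 843/1000
6 3 1609/2000
s(2.5y) = (1/(843/1000) − 1)/(5/2) = 314/4215 ≈ 7.4496%

step 1 [0.5y] bond c/2=29/800: DF=(32331/32000 − 29/800·(0))/(1+29/800) = 39/40 ≈ 0.975000
step 2 [1y] bond c/2=1/25: DF=(1001/1000 − 1/25·(0.975000))/(1+1/25) = 37/40 ≈ 0.925000
step 3 [1.5y] swap r/2=819/28181: DF=(1 − 819/28181·(0.975000+0.925000))/(1+819/28181) = 9181/10000 ≈ 0.918100
step 4 [2y] bond c/2=3/200: DF=(472557/500000 − 3/200·(0.975000+0.925000+0.918100))/(1+3/200) = 1779/2000 ≈ 0.889500
step 5 [2.5y] zero: DF = P = 843/1000 ≈ 0.843000
step 6 [3y] swap r/2=1955/53551: DF=(1 − 1955/53551·(0.975000+0.925000+0.918100+0.889500+0.843000))/(1+1955/53551) = 1609/2000 ≈ 0.804500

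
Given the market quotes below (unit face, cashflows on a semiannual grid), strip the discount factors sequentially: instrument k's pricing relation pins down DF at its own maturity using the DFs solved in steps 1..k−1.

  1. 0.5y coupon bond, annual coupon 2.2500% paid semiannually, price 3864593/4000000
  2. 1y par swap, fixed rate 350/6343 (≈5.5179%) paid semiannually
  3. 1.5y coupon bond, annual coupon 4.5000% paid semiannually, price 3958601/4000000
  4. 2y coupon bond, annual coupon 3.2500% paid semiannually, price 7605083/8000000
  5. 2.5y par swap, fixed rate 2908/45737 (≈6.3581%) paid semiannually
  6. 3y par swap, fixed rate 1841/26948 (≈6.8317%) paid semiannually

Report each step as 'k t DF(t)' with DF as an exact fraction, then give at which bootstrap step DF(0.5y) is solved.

1 1/2 4777/5000
2 1 379/400
3 3/2 463/500
4 2 4451/5000
5 5/2 4273/5000
6 3 8159/10000
DF(0.5y) is solved at step 1

step 1 [0.5y] bond c/2=9/800: DF=(3864593/4000000 − 9/800·(0))/(1+9/800) = 4777/5000 ≈ 0.955400
step 2 [1y] swap r/2=175/6343: DF=(1 − 175/6343·(0.955400))/(1+175/6343) = 379/400 ≈ 0.947500
step 3 [1.5y] bond c/2=9/400: DF=(3958601/4000000 − 9/400·(0.955400+0.947500))/(1+9/400) = 463/500 ≈ 0.926000
step 4 [2y] bond c/2=13/800: DF=(7605083/8000000 − 13/800·(0.955400+0.947500+0.926000))/(1+13/800) = 4451/5000 ≈ 0.890200
step 5 [2.5y] swap r/2=1454/45737: DF=(1 − 1454/45737·(0.955400+0.947500+0.926000+0.890200))/(1+1454/45737) = 4273/5000 ≈ 0.854600
step 6 [3y] swap r/2=1841/53896: DF=(1 − 1841/53896·(0.955400+0.947500+0.926000+0.890200+0.854600))/(1+1841/53896) = 8159/10000 ≈ 0.815900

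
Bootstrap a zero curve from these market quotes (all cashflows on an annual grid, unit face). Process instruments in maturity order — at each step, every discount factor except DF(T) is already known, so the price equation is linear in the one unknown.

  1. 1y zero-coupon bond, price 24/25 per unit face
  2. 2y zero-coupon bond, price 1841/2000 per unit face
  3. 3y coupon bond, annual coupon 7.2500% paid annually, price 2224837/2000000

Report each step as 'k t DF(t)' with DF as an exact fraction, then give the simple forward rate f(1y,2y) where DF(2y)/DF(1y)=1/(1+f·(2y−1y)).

1 1 24/25
2 2 1841/2000
3 3 9101/10000
f(1y,2y) = ((24/25)/(1841/2000) − 1)/(1) = 79/1841 ≈ 4.2911%

step 1 [1y] zero: DF = P = 24/25 ≈ 0.960000
step 2 [2y] zero: DF = P = 1841/2000 ≈ 0.920500
step 3 [3y] bond c/1=29/400: DF=(2224837/2000000 − 29/400·(0.960000+0.920500))/(1+29/400) = 9101/10000 ≈ 0.910100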